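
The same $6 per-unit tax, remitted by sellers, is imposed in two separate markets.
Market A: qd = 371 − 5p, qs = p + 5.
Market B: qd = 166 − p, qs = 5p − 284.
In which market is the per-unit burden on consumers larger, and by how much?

Market B, by $4.

Market A: pre-tax p* = $61, q* = 66; post-tax q = 61; per-unit burden on consumers = $1.
Market B: pre-tax p* = $75, q* = 91; post-tax q = 86; per-unit burden on consumers = $5.
Difference: $1 vs $5 → market B is larger by $4.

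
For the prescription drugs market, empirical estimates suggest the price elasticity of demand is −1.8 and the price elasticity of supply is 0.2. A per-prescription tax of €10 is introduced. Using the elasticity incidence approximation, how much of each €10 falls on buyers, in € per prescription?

Buyers bear ≈ €1 per prescription.

Incidence ratio: buyers' share ≈ εs / (εs + |εd|) = 0.2 / (0.2 + 1.8) = 0.1.
So buyers bear ≈ 0.1 × €10 = €1; suppliers bear €9.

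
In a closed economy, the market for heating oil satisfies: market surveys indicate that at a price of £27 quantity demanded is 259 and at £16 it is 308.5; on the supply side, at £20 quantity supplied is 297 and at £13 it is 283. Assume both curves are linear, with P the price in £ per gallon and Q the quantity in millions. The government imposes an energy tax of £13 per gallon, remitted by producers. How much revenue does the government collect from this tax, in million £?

Tax revenue = £3601 million.

Demand slope: (308.5 − 259)/(16 − 27) = -4.5, so Qd = 380.5 − 4.5P.
Supply slope: (283 − 297)/(13 − 20) = 2, so Qs = 2P + 257.
Before the tax: set 380.5 − 4.5P = 2P + 257 → P* = £19, Q* = 295.
With the tax collected from producers, supply shifts: Qs = 2(P − 13) + 257.
New equilibrium: consumers pay £23, producers receive £10, Q = 277. (Wedge: Pb − Ps = 13.)
Revenue = t · Q = 13 · 277 = £3601.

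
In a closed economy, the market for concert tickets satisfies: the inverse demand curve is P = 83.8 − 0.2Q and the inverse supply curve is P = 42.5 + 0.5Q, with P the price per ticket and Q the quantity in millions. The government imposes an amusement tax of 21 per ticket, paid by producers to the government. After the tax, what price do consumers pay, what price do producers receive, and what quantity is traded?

Inverting to Q(P) form: Qd = 419 − 5P; Qs = 2P − 85.
Without the tax, 419 − 5P = 2P − 85 gives 7P = 504, so P* = 72 and Q* = 59.
With the tax collected from producers, supply shifts: Qs = 2(P − 21) − 85.
Solving gives Q = 29 with consumers paying 78 and producers receiving 57 (the 21 wedge).
The less price-elastic side of the market bears the larger share of a per-unit tax.

Consumers pay 78; producers receive 57; quantity = 29.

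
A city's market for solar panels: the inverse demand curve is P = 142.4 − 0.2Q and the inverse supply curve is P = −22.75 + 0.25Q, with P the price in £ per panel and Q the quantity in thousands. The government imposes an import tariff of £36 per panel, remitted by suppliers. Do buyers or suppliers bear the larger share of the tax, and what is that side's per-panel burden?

Rewrite in direct form: Qd = 712 − 5P and Qs = 4P + 91.
Without the tax, 712 − 5P = 4P + 91 gives 9P = 621, so P* = £69 and Q* = 367.
With the tax collected from suppliers, supply shifts: Qs = 4(P − 36) + 91.
New equilibrium: buyers pay £85, suppliers receive £49, Q = 287. (Wedge: Pb − Ps = 36.)
Per-panel burden: buyers £16, suppliers £20.
Suppliers take the larger share because supply is less price-elastic here (demand slope 5 vs supply slope 4).
The less price-elastic side of the market bears the larger share of a per-unit tax.

Suppliers bear the larger share: £20 per panel.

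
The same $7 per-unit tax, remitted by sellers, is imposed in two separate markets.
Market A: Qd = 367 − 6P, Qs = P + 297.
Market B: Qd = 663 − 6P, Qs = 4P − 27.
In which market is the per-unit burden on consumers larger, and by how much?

Market A: pre-tax P* = $10, Q* = 307; post-tax Q = 301; per-unit burden on consumers = $1.
Market B: pre-tax P* = $69, Q* = 249; post-tax Q = 232.2; per-unit burden on consumers = $2.8.
Difference: $1 vs $2.8 → market B is larger by $1.8.

Market B, by $1.8.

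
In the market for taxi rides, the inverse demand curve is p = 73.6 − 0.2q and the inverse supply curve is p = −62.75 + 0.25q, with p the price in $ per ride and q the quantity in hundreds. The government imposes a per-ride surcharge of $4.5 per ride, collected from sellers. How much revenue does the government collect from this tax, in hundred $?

Rewrite in direct form: qd = 368 − 5p and qs = 4p + 251.
Before the tax: set 368 − 5p = 4p + 251 → p* = $13, q* = 303.
With the tax collected from sellers, supply shifts: qs = 4(p − 4.5) + 251.
New equilibrium: consumers pay $15, sellers receive $10.5, q = 293. (Wedge: pb − ps = 4.5.)
Revenue = t · Q = 4.5 · 293 = $1318.5.

Tax revenue = $1318.5 hundred.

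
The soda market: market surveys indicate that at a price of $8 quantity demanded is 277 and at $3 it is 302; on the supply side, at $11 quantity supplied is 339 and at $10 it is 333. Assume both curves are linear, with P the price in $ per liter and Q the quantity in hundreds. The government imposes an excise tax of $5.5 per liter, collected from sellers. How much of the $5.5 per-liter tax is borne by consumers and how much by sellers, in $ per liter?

Consumers bear $3 per liter; sellers bear $2.5 per liter.

Demand slope: (302 − 277)/(3 − 8) = -5, so Qd = 317 − 5P.
Supply slope: (333 − 339)/(10 − 11) = 6, so Qs = 6P + 273.
Before the tax: set 317 − 5P = 6P + 273 → P* = $4, Q* = 297.
With the tax collected from sellers, supply shifts: Qs = 6(P − 5.5) + 273.
New equilibrium: consumers pay $7, sellers receive $1.5, Q = 282. (Wedge: Pb − Ps = 5.5.)
Burden on consumers: $3; on sellers: $2.5. (They sum to $5.5.)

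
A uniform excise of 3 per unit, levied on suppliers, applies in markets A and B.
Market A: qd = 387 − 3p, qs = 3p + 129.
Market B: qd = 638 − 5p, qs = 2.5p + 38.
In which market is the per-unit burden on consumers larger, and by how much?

Market A, by 0.5.

Market A: pre-tax p* = 43, q* = 258; post-tax q = 253.5; per-unit burden on consumers = 1.5.
Market B: pre-tax p* = 80, q* = 238; post-tax q = 233; per-unit burden on consumers = 1.
Difference: 1.5 vs 1 → market A is larger by 0.5.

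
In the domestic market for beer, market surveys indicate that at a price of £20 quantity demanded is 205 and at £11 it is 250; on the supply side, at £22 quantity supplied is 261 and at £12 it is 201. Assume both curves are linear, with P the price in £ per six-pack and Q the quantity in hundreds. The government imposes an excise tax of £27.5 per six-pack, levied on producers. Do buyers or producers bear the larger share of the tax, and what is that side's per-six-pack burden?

Buyers bear the larger share: £15 per six-pack.

Demand slope: (250 − 205)/(11 − 20) = -5, so Qd = 305 − 5P.
Supply slope: (201 − 261)/(12 − 22) = 6, so Qs = 6P + 129.
Without the tax, 305 − 5P = 6P + 129 gives 11P = 176, so P* = £16 and Q* = 225.
With the tax collected from producers, supply shifts: Qs = 6(P − 27.5) + 129.
Solving gives Q = 150 with buyers paying £31 and producers receiving £3.5 (the £27.5 wedge).
Per-six-pack burden: buyers £15, producers £12.5.
Buyers take the larger share because demand is less price-elastic here (demand slope 5 vs supply slope 6).
The less price-elastic side of the market bears the larger share of a per-unit tax.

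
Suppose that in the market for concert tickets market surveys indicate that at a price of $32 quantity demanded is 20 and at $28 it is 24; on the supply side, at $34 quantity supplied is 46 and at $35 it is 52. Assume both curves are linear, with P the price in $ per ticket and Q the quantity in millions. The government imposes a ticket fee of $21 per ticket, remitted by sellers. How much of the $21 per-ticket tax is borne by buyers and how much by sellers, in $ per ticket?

Buyers bear $18 per ticket; sellers bear $3 per ticket.

Demand slope: (24 − 20)/(28 − 32) = -1, so Qd = 52 − P.
Supply slope: (52 − 46)/(35 − 34) = 6, so Qs = 6P − 158.
Before the tax: set 52 − P = 6P − 158 → P* = $30, Q* = 22.
With the tax collected from sellers, supply shifts: Qs = 6(P − 21) − 158.
New equilibrium: buyers pay $48, sellers receive $27, Q = 4. (Wedge: Pb − Ps = 21.)
Burden on buyers: $18; on sellers: $3. (They sum to $21.)
The less price-elastic side of the market bears the larger share of a per-unit tax.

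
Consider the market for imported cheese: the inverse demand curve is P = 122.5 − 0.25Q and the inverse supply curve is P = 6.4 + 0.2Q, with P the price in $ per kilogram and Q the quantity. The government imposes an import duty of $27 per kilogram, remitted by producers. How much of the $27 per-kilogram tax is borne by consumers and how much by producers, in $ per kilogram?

Consumers bear $15 per kilogram; producers bear $12 per kilogram.

Inverting to Q(P) form: Qd = 490 − 4P; Qs = 5P − 32.
Before the tax: set 490 − 4P = 5P − 32 → P* = $58, Q* = 258.
With the tax collected from producers, supply shifts: Qs = 5(P − 27) − 32.
New equilibrium: consumers pay $73, producers receive $46, Q = 198. (Wedge: Pb − Ps = 27.)
Burden on consumers: $15; on producers: $12. (They sum to $27.)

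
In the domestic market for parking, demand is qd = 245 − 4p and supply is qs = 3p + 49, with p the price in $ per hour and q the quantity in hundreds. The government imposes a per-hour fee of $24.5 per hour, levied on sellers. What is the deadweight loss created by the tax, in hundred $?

Deadweight loss = $514.5 hundred.

Without the tax, 245 − 4p = 3p + 49 gives 7p = 196, so p* = $28 and q* = 133.
With the tax collected from sellers, supply shifts: qs = 3(p − 24.5) + 49.
Solving gives q = 91 with buyers paying $38.5 and sellers receiving $14 (the $24.5 wedge).
Quantity falls by |ΔQ| = |133 − 91| = 42.
DWL = ½ · t · |ΔQ| = ½ · 24.5 · 42 = $514.5.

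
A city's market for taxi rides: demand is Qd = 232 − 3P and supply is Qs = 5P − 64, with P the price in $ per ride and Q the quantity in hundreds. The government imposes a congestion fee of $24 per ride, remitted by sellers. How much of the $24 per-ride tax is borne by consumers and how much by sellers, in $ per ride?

Consumers bear $15 per ride; sellers bear $9 per ride.

Before the tax: set 232 − 3P = 5P − 64 → P* = $37, Q* = 121.
With the tax collected from sellers, supply shifts: Qs = 5(P − 24) − 64.
New equilibrium: consumers pay $52, sellers receive $28, Q = 76. (Wedge: Pb − Ps = 24.)
Burden on consumers: $15; on sellers: $9. (They sum to $24.)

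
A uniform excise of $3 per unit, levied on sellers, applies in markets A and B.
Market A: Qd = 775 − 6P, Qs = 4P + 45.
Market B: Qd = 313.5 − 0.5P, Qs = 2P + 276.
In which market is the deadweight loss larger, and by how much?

Market A: pre-tax P* = $73, Q* = 337; post-tax Q = 329.8; deadweight loss = $10.8.
Market B: pre-tax P* = $15, Q* = 306; post-tax Q = 304.8; deadweight loss = $1.8.
Difference: $10.8 vs $1.8 → market A is larger by $9.

Market A, by $9.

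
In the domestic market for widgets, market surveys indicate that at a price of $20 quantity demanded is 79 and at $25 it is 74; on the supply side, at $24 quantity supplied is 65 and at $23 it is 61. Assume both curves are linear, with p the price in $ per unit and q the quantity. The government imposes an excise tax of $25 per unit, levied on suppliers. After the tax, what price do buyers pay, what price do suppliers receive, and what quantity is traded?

Demand slope: (74 − 79)/(25 − 20) = -1, so qd = 99 − p.
Supply slope: (61 − 65)/(23 − 24) = 4, so qs = 4p − 31.
Before the tax: set 99 − p = 4p − 31 → p* = $26, q* = 73.
With the tax collected from suppliers, supply shifts: qs = 4(p − 25) − 31.
New equilibrium: buyers pay $46, suppliers receive $21, q = 53. (Wedge: pb − ps = 25.)

Buyers pay $46; suppliers receive $21; quantity = 53.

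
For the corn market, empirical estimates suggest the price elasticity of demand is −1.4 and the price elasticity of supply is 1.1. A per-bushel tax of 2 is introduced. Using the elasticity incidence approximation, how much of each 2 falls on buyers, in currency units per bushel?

Buyers bear ≈ 0.88 per bushel.

Incidence ratio: buyers' share ≈ εs / (εs + |εd|) = 1.1 / (1.1 + 1.4) = 0.44.
So buyers bear ≈ 0.44 × 2 = 0.88; suppliers bear 1.12.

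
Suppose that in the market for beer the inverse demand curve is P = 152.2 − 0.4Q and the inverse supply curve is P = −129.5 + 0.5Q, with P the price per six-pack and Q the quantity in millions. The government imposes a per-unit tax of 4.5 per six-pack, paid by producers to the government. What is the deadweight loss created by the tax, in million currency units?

Inverting to Q(P) form: Qd = 380.5 − 2.5P; Qs = 2P + 259.
Without the tax, 380.5 − 2.5P = 2P + 259 gives 4.5P = 121.5, so P* = 27 and Q* = 313.
With the tax collected from producers, supply shifts: Qs = 2(P − 4.5) + 259.
New equilibrium: consumers pay 29, producers receive 24.5, Q = 308. (Wedge: Pb − Ps = 4.5.)
Quantity falls by |ΔQ| = |313 − 308| = 5.
DWL = ½ · t · |ΔQ| = ½ · 4.5 · 5 = 11.25.

Deadweight loss = 11.25 million.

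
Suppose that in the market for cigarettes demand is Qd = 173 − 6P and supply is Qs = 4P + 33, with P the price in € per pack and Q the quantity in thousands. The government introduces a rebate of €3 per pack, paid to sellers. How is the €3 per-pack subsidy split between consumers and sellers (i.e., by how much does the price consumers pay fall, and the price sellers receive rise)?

Consumers gain €1.2 per pack; sellers gain €1.8 per pack.

Before the subsidy: set 173 − 6P = 4P + 33 → P* = €14, Q* = 89.
With a per-unit subsidy paid to sellers, each receives P + 3 per unit sold, so supply becomes Qs = 4(P + 3) + 33.
Solving gives Q = 96.2 with consumers paying €12.8 and sellers receiving €15.8 (the €3 wedge).
Gain to consumers: €1.2; to sellers: €1.8. (They sum to €3.)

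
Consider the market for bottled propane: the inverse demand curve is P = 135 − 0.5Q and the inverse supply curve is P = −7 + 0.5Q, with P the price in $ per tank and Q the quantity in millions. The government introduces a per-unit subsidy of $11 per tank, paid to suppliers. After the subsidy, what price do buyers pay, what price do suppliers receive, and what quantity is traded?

Inverting to Q(P) form: Qd = 270 − 2P; Qs = 2P + 14.
Without the subsidy, 270 − 2P = 2P + 14 gives 4P = 256, so P* = $64 and Q* = 142.
With a per-unit subsidy paid to suppliers, each receives P + 11 per unit sold, so supply becomes Qs = 2(P + 11) + 14.
New equilibrium: buyers pay $58.5, suppliers receive $69.5, Q = 153. (Wedge: Pb − Ps = −11.)

Buyers pay $58.5; suppliers receive $69.5; quantity = 153.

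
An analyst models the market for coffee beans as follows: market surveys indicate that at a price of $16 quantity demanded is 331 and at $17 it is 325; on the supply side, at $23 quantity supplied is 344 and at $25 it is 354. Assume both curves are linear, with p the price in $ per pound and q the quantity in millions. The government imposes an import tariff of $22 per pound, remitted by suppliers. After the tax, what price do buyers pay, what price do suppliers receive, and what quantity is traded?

Buyers pay $28; suppliers receive $6; quantity = 259.

Demand slope: (325 − 331)/(17 − 16) = -6, so qd = 427 − 6p.
Supply slope: (354 − 344)/(25 − 23) = 5, so qs = 5p + 229.
Without the tax, 427 − 6p = 5p + 229 gives 11p = 198, so p* = $18 and q* = 319.
With the tax collected from suppliers, supply shifts: qs = 5(p − 22) + 229.
New equilibrium: buyers pay $28, suppliers receive $6, q = 259. (Wedge: pb − ps = 22.)
The less price-elastic side of the market bears the larger share of a per-unit tax.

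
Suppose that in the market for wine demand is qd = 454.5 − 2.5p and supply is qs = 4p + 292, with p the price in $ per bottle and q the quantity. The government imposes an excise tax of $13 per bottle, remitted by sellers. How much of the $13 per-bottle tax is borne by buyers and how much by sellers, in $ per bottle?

Before the tax: set 454.5 − 2.5p = 4p + 292 → p* = $25, q* = 392.
With the tax collected from sellers, supply shifts: qs = 4(p − 13) + 292.
New equilibrium: buyers pay $33, sellers receive $20, q = 372. (Wedge: pb − ps = 13.)
Burden on buyers: $8; on sellers: $5. (They sum to $13.)

Buyers bear $8 per bottle; sellers bear $5 per bottle.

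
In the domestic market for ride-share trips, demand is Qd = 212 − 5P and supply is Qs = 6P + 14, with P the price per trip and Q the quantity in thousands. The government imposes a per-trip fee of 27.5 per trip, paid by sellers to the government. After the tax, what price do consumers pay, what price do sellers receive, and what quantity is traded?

Consumers pay 33; sellers receive 5.5; quantity = 47.

Before the tax: set 212 − 5P = 6P + 14 → P* = 18, Q* = 122.
With the tax collected from sellers, supply shifts: Qs = 6(P − 27.5) + 14.
Solving gives Q = 47 with consumers paying 33 and sellers receiving 5.5 (the 27.5 wedge).
The less price-elastic side of the market bears the larger share of a per-unit tax.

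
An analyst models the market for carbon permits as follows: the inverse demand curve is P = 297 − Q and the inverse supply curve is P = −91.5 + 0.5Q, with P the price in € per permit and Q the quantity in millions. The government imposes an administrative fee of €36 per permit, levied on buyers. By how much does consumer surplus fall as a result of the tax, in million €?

Rewrite in direct form: Qd = 297 − P and Qs = 2P + 183.
Without the tax, 297 − P = 2P + 183 gives 3P = 114, so P* = €38 and Q* = 259.
With the tax collected from buyers, demand (in seller-price terms) shifts: Qd = 297 − (P + 36).
Solving gives Q = 235 with buyers paying €62 and sellers receiving €26 (the €36 wedge).
ΔCS is the trapezoid between Q = 235 and Q = 259 of height €24: ½ · (259 + 235) · 24 = €5928.

Consumer surplus falls by €5928 million.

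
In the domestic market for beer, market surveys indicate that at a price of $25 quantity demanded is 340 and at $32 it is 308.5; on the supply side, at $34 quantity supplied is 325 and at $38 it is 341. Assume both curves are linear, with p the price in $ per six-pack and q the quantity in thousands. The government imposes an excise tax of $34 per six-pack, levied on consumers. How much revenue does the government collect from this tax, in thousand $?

Demand slope: (308.5 − 340)/(32 − 25) = -4.5, so qd = 452.5 − 4.5p.
Supply slope: (341 − 325)/(38 − 34) = 4, so qs = 4p + 189.
Before the tax: set 452.5 − 4.5p = 4p + 189 → p* = $31, q* = 313.
With the tax collected from consumers, demand (in seller-price terms) shifts: qd = 452.5 − 4.5(p + 34).
New equilibrium: consumers pay $47, producers receive $13, q = 241. (Wedge: pb − ps = 34.)
Revenue = t · Q = 34 · 241 = $8194.

Tax revenue = $8194 thousand.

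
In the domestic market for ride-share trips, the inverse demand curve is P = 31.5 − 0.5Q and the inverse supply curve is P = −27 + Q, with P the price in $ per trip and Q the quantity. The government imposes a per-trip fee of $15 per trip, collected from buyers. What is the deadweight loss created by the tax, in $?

Deadweight loss = $75.

Rewrite in direct form: Qd = 63 − 2P and Qs = P + 27.
Before the tax: set 63 − 2P = P + 27 → P* = $12, Q* = 39.
With the tax collected from buyers, demand (in seller-price terms) shifts: Qd = 63 − 2(P + 15).
New equilibrium: buyers pay $17, sellers receive $2, Q = 29. (Wedge: Pb − Ps = 15.)
Quantity falls by |ΔQ| = |39 − 29| = 10.
DWL = ½ · t · |ΔQ| = ½ · 15 · 10 = $75.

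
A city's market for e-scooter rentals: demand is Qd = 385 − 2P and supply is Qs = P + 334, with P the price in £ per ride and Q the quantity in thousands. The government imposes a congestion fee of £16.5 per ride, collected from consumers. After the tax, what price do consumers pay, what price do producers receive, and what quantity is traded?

Consumers pay £22.5; producers receive £6; quantity = 340.

Without the tax, 385 − 2P = P + 334 gives 3P = 51, so P* = £17 and Q* = 351.
With the tax collected from consumers, demand (in seller-price terms) shifts: Qd = 385 − 2(P + 16.5).
New equilibrium: consumers pay £22.5, producers receive £6, Q = 340. (Wedge: Pb − Ps = 16.5.)
The less price-elastic side of the market bears the larger share of a per-unit tax.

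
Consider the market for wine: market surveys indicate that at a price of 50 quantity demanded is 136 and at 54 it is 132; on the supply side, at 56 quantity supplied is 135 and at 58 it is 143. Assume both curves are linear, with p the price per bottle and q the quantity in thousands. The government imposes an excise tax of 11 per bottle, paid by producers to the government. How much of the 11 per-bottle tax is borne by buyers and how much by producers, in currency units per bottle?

Buyers bear 8.8 per bottle; producers bear 2.2 per bottle.

Demand slope: (132 − 136)/(54 − 50) = -1, so qd = 186 − p.
Supply slope: (143 − 135)/(58 − 56) = 4, so qs = 4p − 89.
Before the tax: set 186 − p = 4p − 89 → p* = 55, q* = 131.
With the tax collected from producers, supply shifts: qs = 4(p − 11) − 89.
Solving gives q = 122.2 with buyers paying 63.8 and producers receiving 52.8 (the 11 wedge).
Burden on buyers: 8.8; on producers: 2.2. (They sum to 11.)
The less price-elastic side of the market bears the larger share of a per-unit tax.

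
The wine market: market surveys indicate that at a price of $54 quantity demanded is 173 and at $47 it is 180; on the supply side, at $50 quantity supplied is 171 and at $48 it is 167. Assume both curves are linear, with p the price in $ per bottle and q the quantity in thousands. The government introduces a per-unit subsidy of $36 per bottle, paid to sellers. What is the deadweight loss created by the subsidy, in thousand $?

Deadweight loss = $432 thousand.

Demand slope: (180 − 173)/(47 − 54) = -1, so qd = 227 − p.
Supply slope: (167 − 171)/(48 − 50) = 2, so qs = 2p + 71.
Before the subsidy: set 227 − p = 2p + 71 → p* = $52, q* = 175.
With a per-unit subsidy paid to sellers, each receives p + 36 per unit sold, so supply becomes qs = 2(p + 36) + 71.
New equilibrium: buyers pay $28, sellers receive $64, q = 199. (Wedge: pb − ps = −36.)
Quantity rises by |ΔQ| = |175 − 199| = 24.
DWL = ½ · t · |ΔQ| = ½ · 36 · 24 = $432.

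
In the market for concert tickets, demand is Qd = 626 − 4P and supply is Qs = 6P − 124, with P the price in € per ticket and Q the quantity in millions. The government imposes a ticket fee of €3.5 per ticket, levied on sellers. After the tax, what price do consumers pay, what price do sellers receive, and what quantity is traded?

Consumers pay €77.1; sellers receive €73.6; quantity = 317.6.

Without the tax, 626 − 4P = 6P − 124 gives 10P = 750, so P* = €75 and Q* = 326.
With the tax collected from sellers, supply shifts: Qs = 6(P − 3.5) − 124.
Solving gives Q = 317.6 with consumers paying €77.1 and sellers receiving €73.6 (the €3.5 wedge).
The less price-elastic side of the market bears the larger share of a per-unit tax.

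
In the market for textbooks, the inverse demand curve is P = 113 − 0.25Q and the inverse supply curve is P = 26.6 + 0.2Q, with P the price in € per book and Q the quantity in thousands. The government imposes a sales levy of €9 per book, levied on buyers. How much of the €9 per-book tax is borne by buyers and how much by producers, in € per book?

Buyers bear €5 per book; producers bear €4 per book.

Rewrite in direct form: Qd = 452 − 4P and Qs = 5P − 133.
Before the tax: set 452 − 4P = 5P − 133 → P* = €65, Q* = 192.
With the tax collected from buyers, demand (in seller-price terms) shifts: Qd = 452 − 4(P + 9).
New equilibrium: buyers pay €70, producers receive €61, Q = 172. (Wedge: Pb − Ps = 9.)
Burden on buyers: €5; on producers: €4. (They sum to €9.)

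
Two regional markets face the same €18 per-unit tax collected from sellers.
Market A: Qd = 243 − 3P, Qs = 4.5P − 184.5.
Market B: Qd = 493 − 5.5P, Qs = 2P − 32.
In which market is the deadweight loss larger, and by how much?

Market A: pre-tax P* = €57, Q* = 72; post-tax Q = 39.6; deadweight loss = €291.6.
Market B: pre-tax P* = €70, Q* = 108; post-tax Q = 81.6; deadweight loss = €237.6.
Difference: €291.6 vs €237.6 → market A is larger by €54.

Market A, by €54.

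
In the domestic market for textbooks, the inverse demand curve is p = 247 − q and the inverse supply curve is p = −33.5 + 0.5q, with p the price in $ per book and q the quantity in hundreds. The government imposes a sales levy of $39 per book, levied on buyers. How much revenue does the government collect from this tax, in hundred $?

Inverting to q(p) form: qd = 247 − p; qs = 2p + 67.
Before the tax: set 247 − p = 2p + 67 → p* = $60, q* = 187.
With the tax collected from buyers, demand (in seller-price terms) shifts: qd = 247 − (p + 39).
Solving gives q = 161 with buyers paying $86 and producers receiving $47 (the $39 wedge).
Revenue = t · Q = 39 · 161 = $6279.

Tax revenue = $6279 hundred.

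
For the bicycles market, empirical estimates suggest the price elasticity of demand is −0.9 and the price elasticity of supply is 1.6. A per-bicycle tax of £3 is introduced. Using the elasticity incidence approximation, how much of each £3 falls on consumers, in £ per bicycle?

Incidence ratio: consumers' share ≈ εs / (εs + |εd|) = 1.6 / (1.6 + 0.9) = 0.64.
So consumers bear ≈ 0.64 × £3 = £1.92; sellers bear £1.08.

Consumers bear ≈ £1.92 per bicycle.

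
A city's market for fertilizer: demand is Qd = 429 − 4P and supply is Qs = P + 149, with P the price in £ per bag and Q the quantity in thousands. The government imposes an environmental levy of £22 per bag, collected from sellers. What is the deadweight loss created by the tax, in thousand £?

Before the tax: set 429 − 4P = P + 149 → P* = £56, Q* = 205.
With the tax collected from sellers, supply shifts: Qs = (P − 22) + 149.
New equilibrium: consumers pay £60.4, sellers receive £38.4, Q = 187.4. (Wedge: Pb − Ps = 22.)
Quantity falls by |ΔQ| = |205 − 187.4| = 17.6.
DWL = ½ · t · |ΔQ| = ½ · 22 · 17.6 = £193.6.

Deadweight loss = £193.6 thousand.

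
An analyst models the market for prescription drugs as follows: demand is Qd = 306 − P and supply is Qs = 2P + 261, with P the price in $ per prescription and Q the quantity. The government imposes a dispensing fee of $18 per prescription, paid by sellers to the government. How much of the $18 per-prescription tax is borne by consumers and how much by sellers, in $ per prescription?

Consumers bear $12 per prescription; sellers bear $6 per prescription.

Before the tax: set 306 − P = 2P + 261 → P* = $15, Q* = 291.
With the tax collected from sellers, supply shifts: Qs = 2(P − 18) + 261.
Solving gives Q = 279 with consumers paying $27 and sellers receiving $9 (the $18 wedge).
Burden on consumers: $12; on sellers: $6. (They sum to $18.)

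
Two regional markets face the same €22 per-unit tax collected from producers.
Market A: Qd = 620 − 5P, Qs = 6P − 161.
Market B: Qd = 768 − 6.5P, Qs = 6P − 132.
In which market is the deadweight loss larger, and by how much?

Market B, by €95.04.

Market A: pre-tax P* = €71, Q* = 265; post-tax Q = 205; deadweight loss = €660.
Market B: pre-tax P* = €72, Q* = 300; post-tax Q = 231.36; deadweight loss = €755.04.
Difference: €660 vs €755.04 → market B is larger by €95.04.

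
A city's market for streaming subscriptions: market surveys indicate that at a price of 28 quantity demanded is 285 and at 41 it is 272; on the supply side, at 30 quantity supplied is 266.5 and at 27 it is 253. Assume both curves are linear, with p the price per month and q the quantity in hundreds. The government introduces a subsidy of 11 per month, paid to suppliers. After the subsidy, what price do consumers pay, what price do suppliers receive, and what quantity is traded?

Consumers pay 24; suppliers receive 35; quantity = 289.

Demand slope: (272 − 285)/(41 − 28) = -1, so qd = 313 − p.
Supply slope: (253 − 266.5)/(27 − 30) = 4.5, so qs = 4.5p + 131.5.
Without the subsidy, 313 − p = 4.5p + 131.5 gives 5.5p = 181.5, so p* = 33 and q* = 280.
With a per-unit subsidy paid to suppliers, each receives p + 11 per unit sold, so supply becomes qs = 4.5(p + 11) + 131.5.
New equilibrium: consumers pay 24, suppliers receive 35, q = 289. (Wedge: pb − ps = −11.)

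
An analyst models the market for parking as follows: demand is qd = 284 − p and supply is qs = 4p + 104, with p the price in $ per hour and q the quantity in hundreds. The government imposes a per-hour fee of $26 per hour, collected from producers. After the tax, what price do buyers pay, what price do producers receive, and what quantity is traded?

Buyers pay $56.8; producers receive $30.8; quantity = 227.2.

Before the tax: set 284 − p = 4p + 104 → p* = $36, q* = 248.
With the tax collected from producers, supply shifts: qs = 4(p − 26) + 104.
New equilibrium: buyers pay $56.8, producers receive $30.8, q = 227.2. (Wedge: pb − ps = 26.)
The less price-elastic side of the market bears the larger share of a per-unit tax.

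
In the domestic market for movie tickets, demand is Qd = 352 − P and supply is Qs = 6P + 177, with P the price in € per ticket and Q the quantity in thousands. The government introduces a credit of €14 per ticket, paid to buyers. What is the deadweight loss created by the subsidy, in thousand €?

Deadweight loss = €84 thousand.

Without the subsidy, 352 − P = 6P + 177 gives 7P = 175, so P* = €25 and Q* = 327.
With a per-unit subsidy paid to buyers, each effectively pays P − 14, so demand becomes Qd = 352 − (P − 14).
New equilibrium: buyers pay €13, producers receive €27, Q = 339. (Wedge: Pb − Ps = −14.)
Quantity rises by |ΔQ| = |327 − 339| = 12.
DWL = ½ · t · |ΔQ| = ½ · 14 · 12 = €84.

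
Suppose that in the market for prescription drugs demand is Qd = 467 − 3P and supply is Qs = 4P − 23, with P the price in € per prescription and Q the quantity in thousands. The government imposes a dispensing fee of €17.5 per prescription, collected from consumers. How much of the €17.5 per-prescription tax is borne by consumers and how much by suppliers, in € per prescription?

Consumers bear €10 per prescription; suppliers bear €7.5 per prescription.

Without the tax, 467 − 3P = 4P − 23 gives 7P = 490, so P* = €70 and Q* = 257.
With the tax collected from consumers, demand (in seller-price terms) shifts: Qd = 467 − 3(P + 17.5).
Solving gives Q = 227 with consumers paying €80 and suppliers receiving €62.5 (the €17.5 wedge).
Burden on consumers: €10; on suppliers: €7.5. (They sum to €17.5.)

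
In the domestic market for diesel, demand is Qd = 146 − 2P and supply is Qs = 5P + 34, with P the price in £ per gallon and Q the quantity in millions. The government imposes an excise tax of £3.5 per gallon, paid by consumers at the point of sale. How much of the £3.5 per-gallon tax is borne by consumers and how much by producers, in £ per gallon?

Consumers bear £2.5 per gallon; producers bear £1 per gallon.

Without the tax, 146 − 2P = 5P + 34 gives 7P = 112, so P* = £16 and Q* = 114.
With the tax collected from consumers, demand (in seller-price terms) shifts: Qd = 146 − 2(P + 3.5).
New equilibrium: consumers pay £18.5, producers receive £15, Q = 109. (Wedge: Pb − Ps = 3.5.)
Burden on consumers: £2.5; on producers: £1. (They sum to £3.5.)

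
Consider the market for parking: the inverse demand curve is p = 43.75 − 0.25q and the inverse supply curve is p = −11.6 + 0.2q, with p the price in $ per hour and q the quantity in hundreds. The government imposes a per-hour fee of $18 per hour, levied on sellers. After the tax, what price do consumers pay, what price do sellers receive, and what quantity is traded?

Rewrite in direct form: qd = 175 − 4p and qs = 5p + 58.
Before the tax: set 175 − 4p = 5p + 58 → p* = $13, q* = 123.
With the tax collected from sellers, supply shifts: qs = 5(p − 18) + 58.
Solving gives q = 83 with consumers paying $23 and sellers receiving $5 (the $18 wedge).
The less price-elastic side of the market bears the larger share of a per-unit tax.

Consumers pay $23; sellers receive $5; quantity = 83.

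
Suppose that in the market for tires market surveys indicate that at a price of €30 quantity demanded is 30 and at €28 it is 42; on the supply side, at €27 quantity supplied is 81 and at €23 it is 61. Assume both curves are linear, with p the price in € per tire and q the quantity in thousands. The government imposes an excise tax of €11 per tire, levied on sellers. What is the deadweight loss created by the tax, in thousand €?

Demand slope: (42 − 30)/(28 − 30) = -6, so qd = 210 − 6p.
Supply slope: (61 − 81)/(23 − 27) = 5, so qs = 5p − 54.
Before the tax: set 210 − 6p = 5p − 54 → p* = €24, q* = 66.
With the tax collected from sellers, supply shifts: qs = 5(p − 11) − 54.
New equilibrium: consumers pay €29, sellers receive €18, q = 36. (Wedge: pb − ps = 11.)
Quantity falls by |ΔQ| = |66 − 36| = 30.
DWL = ½ · t · |ΔQ| = ½ · 11 · 30 = €165.

Deadweight loss = €165 thousand.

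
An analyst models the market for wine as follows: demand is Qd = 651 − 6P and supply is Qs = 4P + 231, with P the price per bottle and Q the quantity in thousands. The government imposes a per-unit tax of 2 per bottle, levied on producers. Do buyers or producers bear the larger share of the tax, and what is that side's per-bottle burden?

Without the tax, 651 − 6P = 4P + 231 gives 10P = 420, so P* = 42 and Q* = 399.
With the tax collected from producers, supply shifts: Qs = 4(P − 2) + 231.
Solving gives Q = 394.2 with buyers paying 42.8 and producers receiving 40.8 (the 2 wedge).
Per-bottle burden: buyers 0.8, producers 1.2.
Producers take the larger share because supply is less price-elastic here (demand slope 6 vs supply slope 4).

Producers bear the larger share: 1.2 per bottle.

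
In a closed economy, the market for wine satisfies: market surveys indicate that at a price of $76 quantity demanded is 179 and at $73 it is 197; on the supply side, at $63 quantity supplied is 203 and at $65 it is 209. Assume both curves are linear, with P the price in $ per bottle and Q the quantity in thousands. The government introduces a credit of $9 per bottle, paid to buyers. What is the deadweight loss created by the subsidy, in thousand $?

Deadweight loss = $81 thousand.

Demand slope: (197 − 179)/(73 − 76) = -6, so Qd = 635 − 6P.
Supply slope: (209 − 203)/(65 − 63) = 3, so Qs = 3P + 14.
Without the subsidy, 635 − 6P = 3P + 14 gives 9P = 621, so P* = $69 and Q* = 221.
With a per-unit subsidy paid to buyers, each effectively pays P − 9, so demand becomes Qd = 635 − 6(P − 9).
New equilibrium: buyers pay $66, sellers receive $75, Q = 239. (Wedge: Pb − Ps = −9.)
Quantity rises by |ΔQ| = |221 − 239| = 18.
DWL = ½ · t · |ΔQ| = ½ · 9 · 18 = $81.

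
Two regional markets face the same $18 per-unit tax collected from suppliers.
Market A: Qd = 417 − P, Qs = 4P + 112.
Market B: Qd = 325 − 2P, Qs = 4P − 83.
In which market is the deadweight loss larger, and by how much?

Market A: pre-tax P* = $61, Q* = 356; post-tax Q = 341.6; deadweight loss = $129.6.
Market B: pre-tax P* = $68, Q* = 189; post-tax Q = 165; deadweight loss = $216.
Difference: $129.6 vs $216 → market B is larger by $86.4.

Market B, by $86.4.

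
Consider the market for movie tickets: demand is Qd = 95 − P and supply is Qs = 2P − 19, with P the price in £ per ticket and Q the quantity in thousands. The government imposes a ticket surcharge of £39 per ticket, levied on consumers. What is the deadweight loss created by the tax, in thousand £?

Deadweight loss = £507 thousand.

Without the tax, 95 − P = 2P − 19 gives 3P = 114, so P* = £38 and Q* = 57.
With the tax collected from consumers, demand (in seller-price terms) shifts: Qd = 95 − (P + 39).
Solving gives Q = 31 with consumers paying £64 and sellers receiving £25 (the £39 wedge).
Quantity falls by |ΔQ| = |57 − 31| = 26.
DWL = ½ · t · |ΔQ| = ½ · 39 · 26 = £507.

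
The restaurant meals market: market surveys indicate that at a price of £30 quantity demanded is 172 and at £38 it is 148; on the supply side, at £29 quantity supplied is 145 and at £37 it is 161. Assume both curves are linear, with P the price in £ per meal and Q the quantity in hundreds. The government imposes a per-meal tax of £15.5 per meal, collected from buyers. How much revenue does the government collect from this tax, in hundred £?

Demand slope: (148 − 172)/(38 − 30) = -3, so Qd = 262 − 3P.
Supply slope: (161 − 145)/(37 − 29) = 2, so Qs = 2P + 87.
Without the tax, 262 − 3P = 2P + 87 gives 5P = 175, so P* = £35 and Q* = 157.
With the tax collected from buyers, demand (in seller-price terms) shifts: Qd = 262 − 3(P + 15.5).
New equilibrium: buyers pay £41.2, suppliers receive £25.7, Q = 138.4. (Wedge: Pb − Ps = 15.5.)
Revenue = t · Q = 15.5 · 138.4 = £2145.2.

Tax revenue = £2145.2 hundred.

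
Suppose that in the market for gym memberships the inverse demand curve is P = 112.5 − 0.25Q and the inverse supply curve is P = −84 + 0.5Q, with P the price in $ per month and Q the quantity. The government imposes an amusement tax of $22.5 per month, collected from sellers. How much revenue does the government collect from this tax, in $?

Rewrite in direct form: Qd = 450 − 4P and Qs = 2P + 168.
Without the tax, 450 − 4P = 2P + 168 gives 6P = 282, so P* = $47 and Q* = 262.
With the tax collected from sellers, supply shifts: Qs = 2(P − 22.5) + 168.
Solving gives Q = 232 with consumers paying $54.5 and sellers receiving $32 (the $22.5 wedge).
Revenue = t · Q = 22.5 · 232 = $5220.

Tax revenue = $5220.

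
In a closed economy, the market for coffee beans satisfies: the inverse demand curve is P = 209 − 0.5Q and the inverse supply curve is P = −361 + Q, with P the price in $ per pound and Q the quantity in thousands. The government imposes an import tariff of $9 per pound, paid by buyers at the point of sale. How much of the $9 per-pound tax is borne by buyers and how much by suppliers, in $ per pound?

Rewrite in direct form: Qd = 418 − 2P and Qs = P + 361.
Without the tax, 418 − 2P = P + 361 gives 3P = 57, so P* = $19 and Q* = 380.
With the tax collected from buyers, demand (in seller-price terms) shifts: Qd = 418 − 2(P + 9).
New equilibrium: buyers pay $22, suppliers receive $13, Q = 374. (Wedge: Pb − Ps = 9.)
Burden on buyers: $3; on suppliers: $6. (They sum to $9.)

Buyers bear $3 per pound; suppliers bear $6 per pound.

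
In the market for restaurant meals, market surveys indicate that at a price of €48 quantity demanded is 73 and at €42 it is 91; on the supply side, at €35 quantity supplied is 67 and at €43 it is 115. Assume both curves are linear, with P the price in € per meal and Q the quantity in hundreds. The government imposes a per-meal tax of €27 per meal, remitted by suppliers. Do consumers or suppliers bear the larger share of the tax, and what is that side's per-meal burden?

Consumers bear the larger share: €18 per meal.

Demand slope: (91 − 73)/(42 − 48) = -3, so Qd = 217 − 3P.
Supply slope: (115 − 67)/(43 − 35) = 6, so Qs = 6P − 143.
Before the tax: set 217 − 3P = 6P − 143 → P* = €40, Q* = 97.
With the tax collected from suppliers, supply shifts: Qs = 6(P − 27) − 143.
New equilibrium: consumers pay €58, suppliers receive €31, Q = 43. (Wedge: Pb − Ps = 27.)
Per-meal burden: consumers €18, suppliers €9.
Consumers take the larger share because demand is less price-elastic here (demand slope 3 vs supply slope 6).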